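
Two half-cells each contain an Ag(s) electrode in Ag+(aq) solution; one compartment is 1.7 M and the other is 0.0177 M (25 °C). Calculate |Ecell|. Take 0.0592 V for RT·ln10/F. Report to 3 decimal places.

For a concentration cell E°cell = 0, since both electrodes use the same couple.
The compartment with the higher Ag+(aq) concentration (1.7 M) acts as the cathode; ions are reduced there and produced at the dilute (0.0177 M) anode.
With n = 1, Ecell = −(0.0592/1)·log([dilute]/[conc]) = −(0.0592/1)·log(0.0177/1.7) = +0.117 V.

0.117 V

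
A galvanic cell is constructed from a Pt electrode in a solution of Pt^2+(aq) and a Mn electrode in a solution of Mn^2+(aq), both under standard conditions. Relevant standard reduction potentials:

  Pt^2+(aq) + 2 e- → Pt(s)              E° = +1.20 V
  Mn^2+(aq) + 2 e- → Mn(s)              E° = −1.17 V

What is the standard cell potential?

The Pt²⁺/Pt couple has the higher E°, so Pt ion is reduced (cathode) and Mn is oxidized (anode).
E°cell = E°(cathode) − E°(anode) = +1.20 − (−1.17) = +2.37 V.

+2.37 V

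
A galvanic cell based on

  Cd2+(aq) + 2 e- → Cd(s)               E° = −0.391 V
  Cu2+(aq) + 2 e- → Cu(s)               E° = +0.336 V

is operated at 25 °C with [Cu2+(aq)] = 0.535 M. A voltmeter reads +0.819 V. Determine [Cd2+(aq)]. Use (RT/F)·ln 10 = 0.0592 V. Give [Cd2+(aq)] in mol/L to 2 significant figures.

0.00042 M

Cu²⁺/Cu is the cathode (higher E°); E°cell = +0.336 − (−0.391) = +0.727 V with n = 2.
Since E = E° − (0.0592/n)·log Q, log Q = n(E° − E)/0.0592 = −3.108.
Balancing electrons gives Cu2+(aq) + Cd(s) → Cu(s) + Cd2+(aq); thus Q = [Cd2+(aq)] / [Cu2+(aq)].
Substituting the known concentrations and solving, log [Cd2+(aq)] = −3.380 and [Cd2+(aq)] = 0.00042 M.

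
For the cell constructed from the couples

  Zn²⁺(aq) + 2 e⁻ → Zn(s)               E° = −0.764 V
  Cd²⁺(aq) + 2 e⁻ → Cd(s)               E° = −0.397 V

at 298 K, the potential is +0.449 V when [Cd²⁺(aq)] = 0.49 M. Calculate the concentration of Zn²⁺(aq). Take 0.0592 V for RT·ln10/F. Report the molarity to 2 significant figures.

The Cd²⁺/Cd couple has the larger reduction potential, so it is the cathode: E°cell = −0.397 − (−0.764) = +0.367 V and n = 2.
Rearranging E = E° − (0.0592/n)·log Q gives log Q = 2(+0.367 − (+0.449))/0.0592 = −2.770.
The balanced reaction is Cd²⁺(aq) + Zn(s) → Cd(s) + Zn²⁺(aq), so Q = [Zn²⁺(aq)] / [Cd²⁺(aq)].
Isolating [Zn²⁺(aq)] in Q = 10^{−2.770} yields log [Zn²⁺(aq)] = −3.080, i.e. 0.00083 M.

0.00083 M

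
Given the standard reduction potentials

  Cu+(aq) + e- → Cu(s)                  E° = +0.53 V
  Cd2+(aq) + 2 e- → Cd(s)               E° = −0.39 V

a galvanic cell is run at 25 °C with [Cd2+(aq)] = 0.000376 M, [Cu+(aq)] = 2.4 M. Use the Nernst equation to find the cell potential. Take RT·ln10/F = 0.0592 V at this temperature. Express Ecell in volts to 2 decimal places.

Cu⁺/Cu is reduced (cathode, E° = +0.53 V) and Cd²⁺/Cd is oxidized (anode).
E°cell = +0.53 − (−0.39) = +0.92 V, with n = 2 electrons transferred.
For the overall reaction 2 Cu+(aq) + Cd(s) → 2 Cu(s) + Cd2+(aq), Q = [Cd2+(aq)] / [Cu+(aq)]^2 = 6.53×10^−5, giving log Q = −4.185.
E = E° − (0.0592/n)·log Q = +0.92 − (0.0592/2)(−4.185) = +1.04 V.

+1.04 V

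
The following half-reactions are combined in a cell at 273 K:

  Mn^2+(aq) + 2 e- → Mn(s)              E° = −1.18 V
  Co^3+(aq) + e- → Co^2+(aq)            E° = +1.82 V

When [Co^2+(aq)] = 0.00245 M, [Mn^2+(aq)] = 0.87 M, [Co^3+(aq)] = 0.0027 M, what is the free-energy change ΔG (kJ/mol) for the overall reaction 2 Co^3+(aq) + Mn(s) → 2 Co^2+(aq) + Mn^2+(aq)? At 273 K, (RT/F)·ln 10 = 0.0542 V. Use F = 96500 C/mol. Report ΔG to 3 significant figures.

The standard cell potential is +1.82 − (−1.18) = +3.00 V, with n = 2 electrons in the balanced equation.
Here Q = ([Co^2+(aq)]^2·[Mn^2+(aq)]) / [Co^3+(aq)]^2 = 0.716 (log Q = −0.145), giving E = +3.00 − (0.0542/2)·(−0.145) = +3.0039 V.
ΔG = −nFE = −(2)(96500)(+3.0039) J/mol = −580 kJ/mol.

−580 kJ/mol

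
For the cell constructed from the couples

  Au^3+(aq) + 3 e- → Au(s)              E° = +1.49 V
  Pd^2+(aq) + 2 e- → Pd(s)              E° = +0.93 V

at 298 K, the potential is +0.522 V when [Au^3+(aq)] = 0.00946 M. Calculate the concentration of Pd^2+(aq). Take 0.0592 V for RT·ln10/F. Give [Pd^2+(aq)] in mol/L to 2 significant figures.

0.86 M

The Au³⁺/Au couple has the larger reduction potential, so it is the cathode: E°cell = +1.49 − (+0.93) = +0.56 V and n = 6.
Since E = E° − (0.0592/n)·log Q, log Q = n(E° − E)/0.0592 = 3.851.
For 2 Au^3+(aq) + 3 Pd(s) → 2 Au(s) + 3 Pd^2+(aq), the reaction quotient is Q = [Pd^2+(aq)]^3 / [Au^3+(aq)]^2.
Solving for the unknown gives log [Pd^2+(aq)] = −0.066, so [Pd^2+(aq)] ≈ 0.86 M.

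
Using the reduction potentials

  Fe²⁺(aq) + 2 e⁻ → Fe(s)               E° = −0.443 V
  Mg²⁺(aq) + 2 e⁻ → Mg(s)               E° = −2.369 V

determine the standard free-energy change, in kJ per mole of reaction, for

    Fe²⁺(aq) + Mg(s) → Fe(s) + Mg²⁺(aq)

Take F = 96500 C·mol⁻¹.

−372 kJ/mol

In the reaction as written Fe²⁺(aq) is reduced, so the Fe²⁺/Fe couple is the cathode and Mg²⁺/Mg is the anode.
E°cell = −0.443 − (−2.369) = +1.926 V; balancing electrons gives n = 2.
ΔG° = −nFE°cell = −(2)(96500)(+1.926) J/mol = −372 kJ/mol.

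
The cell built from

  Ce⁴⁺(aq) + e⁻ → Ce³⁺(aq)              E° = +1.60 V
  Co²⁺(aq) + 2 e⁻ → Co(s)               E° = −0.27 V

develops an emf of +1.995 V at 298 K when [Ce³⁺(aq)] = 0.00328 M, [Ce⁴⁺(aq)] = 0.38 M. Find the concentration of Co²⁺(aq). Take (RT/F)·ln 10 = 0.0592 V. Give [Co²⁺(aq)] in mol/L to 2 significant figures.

With Ce⁴⁺/Ce³⁺ at the cathode and Co²⁺/Co at the anode, E°cell = +1.60 − (−0.27) = +1.87 V (n = 2).
Since E = E° − (0.0592/n)·log Q, log Q = n(E° − E)/0.0592 = −4.223.
The balanced reaction is 2 Ce⁴⁺(aq) + Co(s) → 2 Ce³⁺(aq) + Co²⁺(aq), so Q = ([Ce³⁺(aq)]^2·[Co²⁺(aq)]) / [Ce⁴⁺(aq)]^2.
Solving for the unknown gives log [Co²⁺(aq)] = −0.095, so [Co²⁺(aq)] ≈ 0.80 M.

0.80 M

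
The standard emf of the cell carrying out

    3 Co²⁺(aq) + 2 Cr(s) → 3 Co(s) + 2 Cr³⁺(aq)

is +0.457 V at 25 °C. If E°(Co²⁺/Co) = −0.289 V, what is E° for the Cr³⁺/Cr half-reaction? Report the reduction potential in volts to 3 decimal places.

−0.746 V

In the reaction as written the Co²⁺/Co couple is reduced (cathode) and Cr³⁺/Cr is oxidized (anode), so E°cell = E°(Co²⁺/Co) − E°(Cr³⁺/Cr).
E°(Cr³⁺/Cr) = E°(cathode) − E°cell = −0.289 − (+0.457) = −0.746 V.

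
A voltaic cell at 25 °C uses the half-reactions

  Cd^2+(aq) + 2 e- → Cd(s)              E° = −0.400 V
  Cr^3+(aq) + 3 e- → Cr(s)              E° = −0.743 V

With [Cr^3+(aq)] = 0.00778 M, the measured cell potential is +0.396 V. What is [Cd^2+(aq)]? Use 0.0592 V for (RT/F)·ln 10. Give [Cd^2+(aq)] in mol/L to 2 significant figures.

2.4 M

Cd²⁺/Cd is the cathode (higher E°); E°cell = −0.400 − (−0.743) = +0.343 V with n = 6.
Since E = E° − (0.0592/n)·log Q, log Q = n(E° − E)/0.0592 = −5.372.
Balancing electrons gives 3 Cd^2+(aq) + 2 Cr(s) → 3 Cd(s) + 2 Cr^3+(aq); thus Q = [Cr^3+(aq)]^2 / [Cd^2+(aq)]^3.
Substituting the known concentrations and solving, log [Cd^2+(aq)] = 0.385 and [Cd^2+(aq)] = 2.4 M.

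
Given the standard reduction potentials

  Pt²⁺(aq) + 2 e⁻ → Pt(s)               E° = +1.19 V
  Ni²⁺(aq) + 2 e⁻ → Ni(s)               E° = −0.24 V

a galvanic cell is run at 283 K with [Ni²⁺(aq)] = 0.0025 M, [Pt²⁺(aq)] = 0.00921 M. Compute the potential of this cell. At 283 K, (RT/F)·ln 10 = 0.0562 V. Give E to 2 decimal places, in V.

Pt²⁺/Pt is reduced (cathode, E° = +1.19 V) and Ni²⁺/Ni is oxidized (anode).
The standard potential is +1.19 − (−0.24) = +1.43 V and the balanced reaction transfers n = 2 electrons.
Balancing gives Pt²⁺(aq) + Ni(s) → Pt(s) + Ni²⁺(aq); hence Q = [Ni²⁺(aq)] / [Pt²⁺(aq)] = 0.271 (log Q = −0.566).
E = E° − (0.0562/n)·log Q = +1.43 − (0.0562/2)(−0.566) = +1.45 V.

+1.45 V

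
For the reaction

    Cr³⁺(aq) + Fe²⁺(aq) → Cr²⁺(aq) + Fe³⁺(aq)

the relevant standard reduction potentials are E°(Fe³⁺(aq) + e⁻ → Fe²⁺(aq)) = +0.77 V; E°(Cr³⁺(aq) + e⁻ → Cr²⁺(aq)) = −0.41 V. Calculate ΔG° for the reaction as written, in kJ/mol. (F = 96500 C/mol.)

In the reaction as written Cr³⁺(aq) is reduced, so the Cr³⁺/Cr²⁺ couple is the cathode and Fe³⁺/Fe²⁺ is the anode.
E°cell = −0.41 − (+0.77) = −1.18 V; balancing electrons gives n = 1.
ΔG° = −nFE°cell = −(1)(96500)(−1.18) J/mol = +114 kJ/mol.

+114 kJ/mol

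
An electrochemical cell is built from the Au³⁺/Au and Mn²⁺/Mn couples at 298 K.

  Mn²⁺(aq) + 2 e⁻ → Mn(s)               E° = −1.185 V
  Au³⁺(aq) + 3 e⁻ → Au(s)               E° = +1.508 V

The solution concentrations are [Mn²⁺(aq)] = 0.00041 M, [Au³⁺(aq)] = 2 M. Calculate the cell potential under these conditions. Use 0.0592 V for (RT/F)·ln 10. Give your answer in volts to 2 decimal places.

Since E°(Au³⁺/Au) > E°(Mn²⁺/Mn), Au³⁺/Au serves as the cathode.
The standard potential is +1.508 − (−1.185) = +2.693 V and the balanced reaction transfers n = 6 electrons.
The balanced reaction is 2 Au³⁺(aq) + 3 Mn(s) → 2 Au(s) + 3 Mn²⁺(aq), so Q = [Mn²⁺(aq)]^3 / [Au³⁺(aq)]^2 = 1.72×10^−11 and log Q = −10.764.
Applying E = E° − (RT ln10/nF)·log Q gives +2.693 − (0.0592/6)(−10.764) = +2.80 V.

+2.80 V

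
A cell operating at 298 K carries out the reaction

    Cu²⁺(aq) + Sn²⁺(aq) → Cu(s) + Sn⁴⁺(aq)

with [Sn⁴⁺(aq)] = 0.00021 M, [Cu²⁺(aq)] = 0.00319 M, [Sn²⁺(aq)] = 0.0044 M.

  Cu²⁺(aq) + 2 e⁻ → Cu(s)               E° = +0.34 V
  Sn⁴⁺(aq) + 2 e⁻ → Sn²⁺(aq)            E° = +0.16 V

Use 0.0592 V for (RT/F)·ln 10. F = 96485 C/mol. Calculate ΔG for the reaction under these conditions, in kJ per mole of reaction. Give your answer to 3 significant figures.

With Cu²⁺/Cu reduced at the cathode, E°cell = +0.34 − (+0.16) = +0.18 V and n = 2.
Q = [Sn⁴⁺(aq)] / ([Cu²⁺(aq)]·[Sn²⁺(aq)]) = 15, so log Q = 1.175 and E = +0.18 − (0.0592/2)(1.175) = +0.1452 V.
Then ΔG = −nFE = −2 × 96485 × +0.1452 J/mol = −28.0 kJ/mol.

−28.0 kJ/mol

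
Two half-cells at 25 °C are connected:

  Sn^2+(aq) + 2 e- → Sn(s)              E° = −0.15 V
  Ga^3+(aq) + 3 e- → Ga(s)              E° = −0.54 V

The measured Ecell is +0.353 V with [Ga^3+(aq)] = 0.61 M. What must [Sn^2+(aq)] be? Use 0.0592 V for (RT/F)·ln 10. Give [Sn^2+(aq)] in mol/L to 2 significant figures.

0.040 M

The Sn²⁺/Sn couple has the larger reduction potential, so it is the cathode: E°cell = −0.15 − (−0.54) = +0.39 V and n = 6.
Rearranging E = E° − (0.0592/n)·log Q gives log Q = 6(+0.39 − (+0.353))/0.0592 = 3.750.
For 3 Sn^2+(aq) + 2 Ga(s) → 3 Sn(s) + 2 Ga^3+(aq), the reaction quotient is Q = [Ga^3+(aq)]^2 / [Sn^2+(aq)]^3.
Solving for the unknown gives log [Sn^2+(aq)] = −1.393, so [Sn^2+(aq)] ≈ 0.040 M.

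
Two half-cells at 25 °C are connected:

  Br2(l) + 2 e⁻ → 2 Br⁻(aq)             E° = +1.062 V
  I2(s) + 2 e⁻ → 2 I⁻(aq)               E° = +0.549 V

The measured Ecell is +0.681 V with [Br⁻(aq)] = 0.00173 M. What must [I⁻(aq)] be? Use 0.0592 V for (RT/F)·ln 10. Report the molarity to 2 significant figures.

Br₂/Br⁻ is the cathode (higher E°); E°cell = +1.062 − (+0.549) = +0.513 V with n = 2.
Rearranging E = E° − (0.0592/n)·log Q gives log Q = 2(+0.513 − (+0.681))/0.0592 = −5.676.
Balancing electrons gives Br2(l) + 2 I⁻(aq) → 2 Br⁻(aq) + I2(s); thus Q = [Br⁻(aq)]^2 / [I⁻(aq)]^2.
Substituting the known concentrations and solving, log [I⁻(aq)] = 0.076 and [I⁻(aq)] = 1.2 M.

1.2 M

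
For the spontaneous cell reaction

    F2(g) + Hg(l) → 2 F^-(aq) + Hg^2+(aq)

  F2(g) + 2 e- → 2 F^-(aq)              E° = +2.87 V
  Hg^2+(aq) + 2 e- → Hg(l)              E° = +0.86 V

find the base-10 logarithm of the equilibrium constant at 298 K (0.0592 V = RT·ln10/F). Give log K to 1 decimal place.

log K = 67.9

The F₂/F⁻ couple is reduced (cathode); E°cell = +2.87 − (+0.86) = +2.01 V with n = 2.
At equilibrium E = 0, so log K = nE°cell / 0.0592 = (2)(+2.01) / 0.0592 = 67.9.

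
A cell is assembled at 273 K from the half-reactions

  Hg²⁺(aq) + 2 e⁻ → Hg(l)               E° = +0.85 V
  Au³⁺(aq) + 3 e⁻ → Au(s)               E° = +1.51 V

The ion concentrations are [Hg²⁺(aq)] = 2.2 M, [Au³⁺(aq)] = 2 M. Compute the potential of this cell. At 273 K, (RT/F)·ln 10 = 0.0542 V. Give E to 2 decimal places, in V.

Since E°(Au³⁺/Au) > E°(Hg²⁺/Hg), Au³⁺/Au serves as the cathode.
E°cell = +1.51 − (+0.85) = +0.66 V, with n = 6 electrons transferred.
For the overall reaction 2 Au³⁺(aq) + 3 Hg(l) → 2 Au(s) + 3 Hg²⁺(aq), Q = [Hg²⁺(aq)]^3 / [Au³⁺(aq)]^2 = 2.66, giving log Q = 0.425.
Applying E = E° − (RT ln10/nF)·log Q gives +0.66 − (0.0542/6)(0.425) = +0.66 V.

+0.66 V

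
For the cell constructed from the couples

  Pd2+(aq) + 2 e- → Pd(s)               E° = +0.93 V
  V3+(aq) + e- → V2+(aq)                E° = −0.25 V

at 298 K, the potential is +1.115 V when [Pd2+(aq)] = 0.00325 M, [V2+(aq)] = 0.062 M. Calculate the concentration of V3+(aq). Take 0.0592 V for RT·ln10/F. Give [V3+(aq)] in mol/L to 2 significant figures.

The Pd²⁺/Pd couple has the larger reduction potential, so it is the cathode: E°cell = +0.93 − (−0.25) = +1.18 V and n = 2.
Since E = E° − (0.0592/n)·log Q, log Q = n(E° − E)/0.0592 = 2.196.
Balancing electrons gives Pd2+(aq) + 2 V2+(aq) → Pd(s) + 2 V3+(aq); thus Q = [V3+(aq)]^2 / ([Pd2+(aq)]·[V2+(aq)]^2).
Isolating [V3+(aq)] in Q = 10^{2.196} yields log [V3+(aq)] = −1.354, i.e. 0.044 M.

0.044 M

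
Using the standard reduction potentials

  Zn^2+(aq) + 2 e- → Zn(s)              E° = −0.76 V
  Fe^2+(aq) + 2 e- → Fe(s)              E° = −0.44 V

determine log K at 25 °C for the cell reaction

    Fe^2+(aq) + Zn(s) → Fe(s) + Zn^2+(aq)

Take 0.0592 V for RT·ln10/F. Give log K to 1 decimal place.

log K = 10.8

The Fe²⁺/Fe couple is reduced (cathode); E°cell = −0.44 − (−0.76) = +0.32 V with n = 2.
At equilibrium E = 0, so log K = nE°cell / 0.0592 = (2)(+0.32) / 0.0592 = 10.8.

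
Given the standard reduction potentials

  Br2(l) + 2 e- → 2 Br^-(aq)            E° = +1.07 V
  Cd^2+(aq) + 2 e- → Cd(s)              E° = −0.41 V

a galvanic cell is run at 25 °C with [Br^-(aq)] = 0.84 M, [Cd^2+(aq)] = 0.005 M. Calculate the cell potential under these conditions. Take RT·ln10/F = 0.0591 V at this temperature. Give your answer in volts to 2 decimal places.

Since E°(Br₂/Br⁻) > E°(Cd²⁺/Cd), Br₂/Br⁻ serves as the cathode.
E°cell = +1.07 − (−0.41) = +1.48 V, with n = 2 electrons transferred.
For the overall reaction Br2(l) + Cd(s) → 2 Br^-(aq) + Cd^2+(aq), Q = [Br^-(aq)]^2·[Cd^2+(aq)] = 0.00353, giving log Q = −2.452.
By the Nernst equation, E = +1.48 − (0.0591/2)·(−2.452) = +1.55 V.

+1.55 V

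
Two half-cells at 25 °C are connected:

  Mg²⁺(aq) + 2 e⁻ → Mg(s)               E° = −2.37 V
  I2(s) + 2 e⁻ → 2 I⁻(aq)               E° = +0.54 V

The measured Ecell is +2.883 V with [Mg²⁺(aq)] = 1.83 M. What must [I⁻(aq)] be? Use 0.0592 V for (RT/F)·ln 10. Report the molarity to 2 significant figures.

2.1 M

With I₂/I⁻ at the cathode and Mg²⁺/Mg at the anode, E°cell = +0.54 − (−2.37) = +2.91 V (n = 2).
Since E = E° − (0.0592/n)·log Q, log Q = n(E° − E)/0.0592 = 0.912.
For I2(s) + Mg(s) → 2 I⁻(aq) + Mg²⁺(aq), the reaction quotient is Q = [I⁻(aq)]^2·[Mg²⁺(aq)].
Solving for the unknown gives log [I⁻(aq)] = 0.325, so [I⁻(aq)] ≈ 2.1 M.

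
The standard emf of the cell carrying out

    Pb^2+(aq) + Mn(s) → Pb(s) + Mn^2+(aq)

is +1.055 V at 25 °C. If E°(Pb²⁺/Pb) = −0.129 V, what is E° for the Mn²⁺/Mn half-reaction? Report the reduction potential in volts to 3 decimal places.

In the reaction as written the Pb²⁺/Pb couple is reduced (cathode) and Mn²⁺/Mn is oxidized (anode), so E°cell = E°(Pb²⁺/Pb) − E°(Mn²⁺/Mn).
E°(Mn²⁺/Mn) = E°(cathode) − E°cell = −0.129 − (+1.055) = −1.184 V.

−1.184 V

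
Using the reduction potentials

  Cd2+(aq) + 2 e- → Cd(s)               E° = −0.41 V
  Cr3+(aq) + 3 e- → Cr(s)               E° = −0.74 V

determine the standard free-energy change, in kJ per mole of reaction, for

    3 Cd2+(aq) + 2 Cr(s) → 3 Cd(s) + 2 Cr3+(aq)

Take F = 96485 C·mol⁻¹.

In the reaction as written Cd2+(aq) is reduced, so the Cd²⁺/Cd couple is the cathode and Cr³⁺/Cr is the anode.
E°cell = −0.41 − (−0.74) = +0.33 V; balancing electrons gives n = 6.
ΔG° = −nFE°cell = −(6)(96485)(+0.33) J/mol = −191 kJ/mol.

−191 kJ/mol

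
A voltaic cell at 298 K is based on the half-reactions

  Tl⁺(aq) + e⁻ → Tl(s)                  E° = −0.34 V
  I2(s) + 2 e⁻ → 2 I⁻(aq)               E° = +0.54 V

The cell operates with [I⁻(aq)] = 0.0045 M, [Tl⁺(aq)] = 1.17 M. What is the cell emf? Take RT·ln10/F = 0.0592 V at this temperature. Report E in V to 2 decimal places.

Since E°(I₂/I⁻) > E°(Tl⁺/Tl), I₂/I⁻ serves as the cathode.
E°cell = E°cat − E°an = +0.54 − (−0.34) = +0.88 V; n = 2.
Balancing gives I2(s) + 2 Tl(s) → 2 I⁻(aq) + 2 Tl⁺(aq); hence Q = [I⁻(aq)]^2·[Tl⁺(aq)]^2 = 2.77×10^−5 (log Q = −4.557).
Applying E = E° − (RT ln10/nF)·log Q gives +0.88 − (0.0592/2)(−4.557) = +1.01 V.

+1.01 V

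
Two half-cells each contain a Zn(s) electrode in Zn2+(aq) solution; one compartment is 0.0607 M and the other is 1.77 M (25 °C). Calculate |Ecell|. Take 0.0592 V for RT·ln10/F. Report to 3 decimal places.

For a concentration cell E°cell = 0, since both electrodes use the same couple.
The compartment with the higher Zn2+(aq) concentration (1.77 M) acts as the cathode; ions are reduced there and produced at the dilute (0.0607 M) anode.
With n = 2, Ecell = −(0.0592/2)·log([dilute]/[conc]) = −(0.0592/2)·log(0.0607/1.77) = +0.043 V.

0.043 V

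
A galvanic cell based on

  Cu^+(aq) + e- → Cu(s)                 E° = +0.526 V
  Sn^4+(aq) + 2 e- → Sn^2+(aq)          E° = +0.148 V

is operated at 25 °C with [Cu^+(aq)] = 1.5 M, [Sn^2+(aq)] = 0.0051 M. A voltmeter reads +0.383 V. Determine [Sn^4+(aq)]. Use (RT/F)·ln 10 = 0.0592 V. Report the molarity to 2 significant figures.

0.0078 M

With Cu⁺/Cu at the cathode and Sn⁴⁺/Sn²⁺ at the anode, E°cell = +0.526 − (+0.148) = +0.378 V (n = 2).
From the Nernst equation, log Q = n(E° − E)/0.0592 = 2·(+0.378 − (+0.383))/0.0592 = −0.169.
Balancing electrons gives 2 Cu^+(aq) + Sn^2+(aq) → 2 Cu(s) + Sn^4+(aq); thus Q = [Sn^4+(aq)] / ([Cu^+(aq)]^2·[Sn^2+(aq)]).
Substituting the known concentrations and solving, log [Sn^4+(aq)] = −2.109 and [Sn^4+(aq)] = 0.0078 M.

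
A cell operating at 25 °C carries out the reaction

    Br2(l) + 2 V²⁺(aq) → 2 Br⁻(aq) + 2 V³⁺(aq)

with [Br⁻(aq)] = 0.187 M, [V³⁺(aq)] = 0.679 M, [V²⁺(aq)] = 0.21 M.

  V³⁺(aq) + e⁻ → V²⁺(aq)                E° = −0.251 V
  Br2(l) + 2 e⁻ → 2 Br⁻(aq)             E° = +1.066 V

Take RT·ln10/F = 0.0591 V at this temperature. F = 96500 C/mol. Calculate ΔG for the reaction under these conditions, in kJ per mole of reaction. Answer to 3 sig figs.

With Br₂/Br⁻ reduced at the cathode, E°cell = +1.066 − (−0.251) = +1.317 V and n = 2.
The reaction quotient is ([Br⁻(aq)]^2·[V³⁺(aq)]^2) / [V²⁺(aq)]^2 = 0.366; by Nernst, E = +1.317 − (0.0591/2)(−0.437) = +1.3299 V.
Finally ΔG = −nFE = −(2)(96500 C/mol)(+1.3299 V) = −257 kJ/mol.

−257 kJ/mol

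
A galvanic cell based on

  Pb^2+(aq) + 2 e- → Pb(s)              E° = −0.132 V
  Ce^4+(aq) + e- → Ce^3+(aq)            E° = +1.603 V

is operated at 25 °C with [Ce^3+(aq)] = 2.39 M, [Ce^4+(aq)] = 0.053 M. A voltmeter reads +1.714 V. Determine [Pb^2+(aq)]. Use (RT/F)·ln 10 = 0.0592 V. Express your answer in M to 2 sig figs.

0.0025 M

With Ce⁴⁺/Ce³⁺ at the cathode and Pb²⁺/Pb at the anode, E°cell = +1.603 − (−0.132) = +1.735 V (n = 2).
From the Nernst equation, log Q = n(E° − E)/0.0592 = 2·(+1.735 − (+1.714))/0.0592 = 0.709.
The balanced reaction is 2 Ce^4+(aq) + Pb(s) → 2 Ce^3+(aq) + Pb^2+(aq), so Q = ([Ce^3+(aq)]^2·[Pb^2+(aq)]) / [Ce^4+(aq)]^2.
Solving for the unknown gives log [Pb^2+(aq)] = −2.599, so [Pb^2+(aq)] ≈ 0.0025 M.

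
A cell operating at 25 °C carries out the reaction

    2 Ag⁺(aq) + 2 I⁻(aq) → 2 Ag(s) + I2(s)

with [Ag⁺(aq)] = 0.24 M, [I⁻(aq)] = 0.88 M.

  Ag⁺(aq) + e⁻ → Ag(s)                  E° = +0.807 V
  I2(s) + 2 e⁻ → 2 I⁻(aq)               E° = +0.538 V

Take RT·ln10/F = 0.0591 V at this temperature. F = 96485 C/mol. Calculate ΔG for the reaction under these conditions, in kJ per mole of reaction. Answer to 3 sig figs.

−44.2 kJ/mol

E°cell = +0.807 − (+0.538) = +0.269 V; the balanced reaction transfers n = 2 electrons.
The reaction quotient is 1 / ([Ag⁺(aq)]^2·[I⁻(aq)]^2) = 22.4; by Nernst, E = +0.269 − (0.0591/2)(1.351) = +0.2291 V.
ΔG = −nFE = −(2)(96485)(+0.2291) J/mol = −44.2 kJ/mol.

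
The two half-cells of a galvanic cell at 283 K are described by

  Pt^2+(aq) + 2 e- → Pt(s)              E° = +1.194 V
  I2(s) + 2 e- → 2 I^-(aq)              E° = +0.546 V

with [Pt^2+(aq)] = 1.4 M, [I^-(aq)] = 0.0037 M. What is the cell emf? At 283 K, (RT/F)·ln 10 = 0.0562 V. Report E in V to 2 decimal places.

+0.52 V

The Pt²⁺/Pt couple has the more positive E°, so it is the cathode; I₂/I⁻ is the anode.
The standard potential is +1.194 − (+0.546) = +0.648 V and the balanced reaction transfers n = 2 electrons.
The balanced reaction is Pt^2+(aq) + 2 I^-(aq) → Pt(s) + I2(s), so Q = 1 / ([Pt^2+(aq)]·[I^-(aq)]^2) = 5.22×10^4 and log Q = 4.717.
By the Nernst equation, E = +0.648 − (0.0562/2)·(4.717) = +0.52 V.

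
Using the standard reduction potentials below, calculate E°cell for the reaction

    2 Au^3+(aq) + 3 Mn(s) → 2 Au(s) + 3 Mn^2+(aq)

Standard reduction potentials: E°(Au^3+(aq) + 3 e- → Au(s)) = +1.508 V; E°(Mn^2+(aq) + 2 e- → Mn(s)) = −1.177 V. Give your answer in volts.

+2.685 V

In the reaction as written, Au^3+(aq) is reduced (cathode) and Mn^2+(aq) is produced by oxidation at the anode.
E°cell = E°(cathode) − E°(anode) = +1.508 − (−1.177) = +2.685 V.
The positive value indicates the reaction is spontaneous as written.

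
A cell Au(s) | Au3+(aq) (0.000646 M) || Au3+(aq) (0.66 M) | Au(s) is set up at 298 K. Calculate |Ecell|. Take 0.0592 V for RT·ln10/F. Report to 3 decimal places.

For a concentration cell E°cell = 0, since both electrodes use the same couple.
The compartment with the higher Au3+(aq) concentration (0.66 M) acts as the cathode; ions are reduced there and produced at the dilute (0.000646 M) anode.
With n = 3, Ecell = −(0.0592/3)·log([dilute]/[conc]) = −(0.0592/3)·log(0.000646/0.66) = +0.059 V.

0.059 V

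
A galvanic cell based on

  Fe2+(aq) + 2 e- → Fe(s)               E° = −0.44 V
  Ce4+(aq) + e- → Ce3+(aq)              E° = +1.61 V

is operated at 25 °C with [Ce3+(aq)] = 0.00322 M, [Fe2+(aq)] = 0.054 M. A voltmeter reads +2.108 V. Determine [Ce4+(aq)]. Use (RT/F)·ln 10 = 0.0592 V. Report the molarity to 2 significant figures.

The Ce⁴⁺/Ce³⁺ couple has the larger reduction potential, so it is the cathode: E°cell = +1.61 − (−0.44) = +2.05 V and n = 2.
From the Nernst equation, log Q = n(E° − E)/0.0592 = 2·(+2.05 − (+2.108))/0.0592 = −1.959.
Balancing electrons gives 2 Ce4+(aq) + Fe(s) → 2 Ce3+(aq) + Fe2+(aq); thus Q = ([Ce3+(aq)]^2·[Fe2+(aq)]) / [Ce4+(aq)]^2.
Solving for the unknown gives log [Ce4+(aq)] = −2.146, so [Ce4+(aq)] ≈ 0.0071 M.

0.0071 M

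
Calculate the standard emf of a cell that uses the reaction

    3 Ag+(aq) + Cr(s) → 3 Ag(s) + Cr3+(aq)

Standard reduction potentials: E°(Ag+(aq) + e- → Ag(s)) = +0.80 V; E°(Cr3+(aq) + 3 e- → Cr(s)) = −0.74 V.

In the reaction as written, Ag+(aq) is reduced (cathode) and Cr3+(aq) is produced by oxidation at the anode.
E°cell = E°(cathode) − E°(anode) = +0.80 − (−0.74) = +1.54 V.
The positive value indicates the reaction is spontaneous as written.

+1.54 V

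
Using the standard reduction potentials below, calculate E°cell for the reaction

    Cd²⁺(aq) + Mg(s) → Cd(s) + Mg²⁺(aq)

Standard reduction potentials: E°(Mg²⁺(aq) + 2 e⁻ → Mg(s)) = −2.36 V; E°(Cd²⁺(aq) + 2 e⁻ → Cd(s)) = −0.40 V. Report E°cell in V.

Cd²⁺(aq) gains electrons, so the Cd²⁺/Cd couple is the cathode; the Mg²⁺/Mg couple is the anode.
E°cell = E°(cathode) − E°(anode) = −0.40 − (−2.36) = +1.96 V.

+1.96 V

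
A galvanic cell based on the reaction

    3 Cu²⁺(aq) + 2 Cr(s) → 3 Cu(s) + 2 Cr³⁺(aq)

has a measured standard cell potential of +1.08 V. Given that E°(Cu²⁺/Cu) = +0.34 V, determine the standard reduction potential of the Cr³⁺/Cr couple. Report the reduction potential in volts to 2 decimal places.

In the reaction as written the Cu²⁺/Cu couple is reduced (cathode) and Cr³⁺/Cr is oxidized (anode), so E°cell = E°(Cu²⁺/Cu) − E°(Cr³⁺/Cr).
E°(Cr³⁺/Cr) = E°(cathode) − E°cell = +0.34 − (+1.08) = −0.74 V.

−0.74 V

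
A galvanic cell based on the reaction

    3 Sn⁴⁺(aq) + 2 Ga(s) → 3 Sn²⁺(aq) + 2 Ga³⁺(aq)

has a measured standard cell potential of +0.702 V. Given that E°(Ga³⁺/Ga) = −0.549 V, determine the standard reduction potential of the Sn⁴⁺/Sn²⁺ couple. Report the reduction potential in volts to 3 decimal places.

In the reaction as written the Sn⁴⁺/Sn²⁺ couple is reduced (cathode) and Ga³⁺/Ga is oxidized (anode), so E°cell = E°(Sn⁴⁺/Sn²⁺) − E°(Ga³⁺/Ga).
E°(Sn⁴⁺/Sn²⁺) = E°cell + E°(anode) = +0.702 + (−0.549) = +0.153 V.

+0.153 V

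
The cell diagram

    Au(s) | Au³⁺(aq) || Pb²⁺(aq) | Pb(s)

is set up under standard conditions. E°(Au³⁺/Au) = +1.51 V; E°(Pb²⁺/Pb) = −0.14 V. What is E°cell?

By convention the left-hand electrode in cell notation is the anode (oxidation) and the right-hand electrode is the cathode (reduction).
E°cell = E°(right) − E°(left) = −0.14 − (+1.51) = −1.65 V.
The negative sign shows that, as written, the cell would require an external voltage to drive the reaction.

−1.65 V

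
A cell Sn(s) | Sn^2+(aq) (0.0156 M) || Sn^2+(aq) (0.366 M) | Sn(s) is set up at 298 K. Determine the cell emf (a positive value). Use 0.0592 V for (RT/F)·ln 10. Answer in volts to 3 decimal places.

0.041 V

For a concentration cell E°cell = 0, since both electrodes use the same couple.
The compartment with the higher Sn^2+(aq) concentration (0.366 M) acts as the cathode; ions are reduced there and produced at the dilute (0.0156 M) anode.
With n = 2, Ecell = −(0.0592/2)·log([dilute]/[conc]) = −(0.0592/2)·log(0.0156/0.366) = +0.041 V.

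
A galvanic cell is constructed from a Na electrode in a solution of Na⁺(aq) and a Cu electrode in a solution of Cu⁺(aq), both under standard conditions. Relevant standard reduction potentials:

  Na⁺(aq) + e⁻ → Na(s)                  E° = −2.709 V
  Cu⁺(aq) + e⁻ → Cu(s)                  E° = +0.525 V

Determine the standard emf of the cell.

+3.234 V

The Cu⁺/Cu couple has the higher E°, so Cu ion is reduced (cathode) and Na is oxidized (anode).
E°cell = E°(cathode) − E°(anode) = +0.525 − (−2.709) = +3.234 V.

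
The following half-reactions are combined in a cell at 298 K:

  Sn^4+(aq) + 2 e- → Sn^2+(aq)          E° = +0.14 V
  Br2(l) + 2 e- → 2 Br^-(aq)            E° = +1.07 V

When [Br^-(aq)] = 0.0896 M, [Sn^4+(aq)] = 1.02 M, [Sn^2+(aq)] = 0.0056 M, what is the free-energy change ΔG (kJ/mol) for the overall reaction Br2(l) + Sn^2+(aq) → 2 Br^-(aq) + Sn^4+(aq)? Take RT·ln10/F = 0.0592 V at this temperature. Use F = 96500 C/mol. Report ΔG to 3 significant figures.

E°cell = +1.07 − (+0.14) = +0.93 V; the balanced reaction transfers n = 2 electrons.
Here Q = ([Br^-(aq)]^2·[Sn^4+(aq)]) / [Sn^2+(aq)] = 1.46 (log Q = 0.165), giving E = +0.93 − (0.0592/2)·(0.165) = +0.9251 V.
Then ΔG = −nFE = −2 × 96500 × +0.9251 J/mol = −179 kJ/mol.

−179 kJ/mol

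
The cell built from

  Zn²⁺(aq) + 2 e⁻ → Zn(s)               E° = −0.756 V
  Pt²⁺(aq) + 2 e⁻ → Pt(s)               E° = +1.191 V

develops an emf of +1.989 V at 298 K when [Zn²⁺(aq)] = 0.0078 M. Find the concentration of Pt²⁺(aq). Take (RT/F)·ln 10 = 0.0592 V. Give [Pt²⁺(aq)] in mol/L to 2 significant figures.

0.20 M

Pt²⁺/Pt is the cathode (higher E°); E°cell = +1.191 − (−0.756) = +1.947 V with n = 2.
Since E = E° − (0.0592/n)·log Q, log Q = n(E° − E)/0.0592 = −1.419.
The balanced reaction is Pt²⁺(aq) + Zn(s) → Pt(s) + Zn²⁺(aq), so Q = [Zn²⁺(aq)] / [Pt²⁺(aq)].
Solving for the unknown gives log [Pt²⁺(aq)] = −0.689, so [Pt²⁺(aq)] ≈ 0.20 M.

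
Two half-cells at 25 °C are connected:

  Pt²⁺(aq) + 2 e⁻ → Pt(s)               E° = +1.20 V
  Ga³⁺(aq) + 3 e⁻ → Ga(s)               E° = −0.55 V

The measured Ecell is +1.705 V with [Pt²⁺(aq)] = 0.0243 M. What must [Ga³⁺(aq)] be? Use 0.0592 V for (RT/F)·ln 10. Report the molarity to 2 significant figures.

Pt²⁺/Pt is the cathode (higher E°); E°cell = +1.20 − (−0.55) = +1.75 V with n = 6.
Rearranging E = E° − (0.0592/n)·log Q gives log Q = 6(+1.75 − (+1.705))/0.0592 = 4.561.
The balanced reaction is 3 Pt²⁺(aq) + 2 Ga(s) → 3 Pt(s) + 2 Ga³⁺(aq), so Q = [Ga³⁺(aq)]^2 / [Pt²⁺(aq)]^3.
Solving for the unknown gives log [Ga³⁺(aq)] = −0.141, so [Ga³⁺(aq)] ≈ 0.72 M.

0.72 M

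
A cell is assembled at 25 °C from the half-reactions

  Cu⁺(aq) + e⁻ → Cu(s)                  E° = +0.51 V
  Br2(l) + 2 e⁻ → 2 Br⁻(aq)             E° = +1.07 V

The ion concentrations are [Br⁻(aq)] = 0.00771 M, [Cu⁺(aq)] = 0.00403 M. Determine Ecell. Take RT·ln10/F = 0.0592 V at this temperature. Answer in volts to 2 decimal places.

Br₂/Br⁻ is reduced (cathode, E° = +1.07 V) and Cu⁺/Cu is oxidized (anode).
E°cell = +1.07 − (+0.51) = +0.56 V, with n = 2 electrons transferred.
For the overall reaction Br2(l) + 2 Cu(s) → 2 Br⁻(aq) + 2 Cu⁺(aq), Q = [Br⁻(aq)]^2·[Cu⁺(aq)]^2 = 9.65×10^−10, giving log Q = −9.015.
Applying E = E° − (RT ln10/nF)·log Q gives +0.56 − (0.0592/2)(−9.015) = +0.83 V.

+0.83 V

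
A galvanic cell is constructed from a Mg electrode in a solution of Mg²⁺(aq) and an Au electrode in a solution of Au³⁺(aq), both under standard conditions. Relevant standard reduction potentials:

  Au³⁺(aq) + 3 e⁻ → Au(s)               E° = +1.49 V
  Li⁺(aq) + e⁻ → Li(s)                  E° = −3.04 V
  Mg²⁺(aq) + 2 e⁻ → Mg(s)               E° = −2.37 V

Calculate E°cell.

+3.86 V

Of the two couples in this cell, the one with the more positive reduction potential is reduced at the cathode: here that is Au³⁺/Au (+1.49 V); Mg²⁺/Mg (−2.37 V) is the anode.
E°cell = E°(cathode) − E°(anode) = +1.49 − (−2.37) = +3.86 V.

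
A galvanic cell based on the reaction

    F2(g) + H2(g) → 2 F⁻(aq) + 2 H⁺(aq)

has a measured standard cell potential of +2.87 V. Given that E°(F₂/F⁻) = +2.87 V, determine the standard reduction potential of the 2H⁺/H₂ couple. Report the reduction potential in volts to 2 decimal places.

+0.00 V

In the reaction as written the F₂/F⁻ couple is reduced (cathode) and 2H⁺/H₂ is oxidized (anode), so E°cell = E°(F₂/F⁻) − E°(2H⁺/H₂).
E°(2H⁺/H₂) = E°(cathode) − E°cell = +2.87 − (+2.87) = +0.00 V.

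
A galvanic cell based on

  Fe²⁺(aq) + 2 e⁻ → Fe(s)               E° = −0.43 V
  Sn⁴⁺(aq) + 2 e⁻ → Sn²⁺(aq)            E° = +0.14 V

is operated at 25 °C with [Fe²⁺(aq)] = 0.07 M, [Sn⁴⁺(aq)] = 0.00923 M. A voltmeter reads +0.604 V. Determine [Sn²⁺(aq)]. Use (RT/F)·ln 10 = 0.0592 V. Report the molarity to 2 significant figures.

0.0094 M

With Sn⁴⁺/Sn²⁺ at the cathode and Fe²⁺/Fe at the anode, E°cell = +0.14 − (−0.43) = +0.57 V (n = 2).
From the Nernst equation, log Q = n(E° − E)/0.0592 = 2·(+0.57 − (+0.604))/0.0592 = −1.149.
Balancing electrons gives Sn⁴⁺(aq) + Fe(s) → Sn²⁺(aq) + Fe²⁺(aq); thus Q = ([Sn²⁺(aq)]·[Fe²⁺(aq)]) / [Sn⁴⁺(aq)].
Substituting the known concentrations and solving, log [Sn²⁺(aq)] = −2.029 and [Sn²⁺(aq)] = 0.0094 M.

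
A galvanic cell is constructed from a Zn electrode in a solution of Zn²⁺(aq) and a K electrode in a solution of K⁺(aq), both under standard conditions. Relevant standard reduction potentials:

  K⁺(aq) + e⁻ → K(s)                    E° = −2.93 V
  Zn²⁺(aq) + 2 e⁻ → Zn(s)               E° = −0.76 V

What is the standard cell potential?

Of the two couples in this cell, the one with the more positive reduction potential is reduced at the cathode: here that is Zn²⁺/Zn (−0.76 V); K⁺/K (−2.93 V) is the anode.
E°cell = E°(cathode) − E°(anode) = −0.76 − (−2.93) = +2.17 V.

+2.17 V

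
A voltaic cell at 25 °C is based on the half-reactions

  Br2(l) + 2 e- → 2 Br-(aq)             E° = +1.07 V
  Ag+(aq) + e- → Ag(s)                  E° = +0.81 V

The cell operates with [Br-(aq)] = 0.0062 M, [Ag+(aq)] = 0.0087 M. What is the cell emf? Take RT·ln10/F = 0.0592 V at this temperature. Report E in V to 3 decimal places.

+0.513 V

Since E°(Br₂/Br⁻) > E°(Ag⁺/Ag), Br₂/Br⁻ serves as the cathode.
E°cell = E°cat − E°an = +1.07 − (+0.81) = +0.26 V; n = 2.
For the overall reaction Br2(l) + 2 Ag(s) → 2 Br-(aq) + 2 Ag+(aq), Q = [Br-(aq)]^2·[Ag+(aq)]^2 = 2.91×10^−9, giving log Q = −8.536.
Applying E = E° − (RT ln10/nF)·log Q gives +0.26 − (0.0592/2)(−8.536) = +0.513 V.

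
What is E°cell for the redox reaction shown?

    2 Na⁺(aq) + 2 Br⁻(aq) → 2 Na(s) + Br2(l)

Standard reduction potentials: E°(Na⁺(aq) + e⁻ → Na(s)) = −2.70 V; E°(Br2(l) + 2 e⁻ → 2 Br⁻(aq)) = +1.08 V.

−3.78 V

Na⁺(aq) gains electrons, so the Na⁺/Na couple is the cathode; the Br₂/Br⁻ couple is the anode.
E°cell = E°(cathode) − E°(anode) = −2.70 − (+1.08) = −3.78 V.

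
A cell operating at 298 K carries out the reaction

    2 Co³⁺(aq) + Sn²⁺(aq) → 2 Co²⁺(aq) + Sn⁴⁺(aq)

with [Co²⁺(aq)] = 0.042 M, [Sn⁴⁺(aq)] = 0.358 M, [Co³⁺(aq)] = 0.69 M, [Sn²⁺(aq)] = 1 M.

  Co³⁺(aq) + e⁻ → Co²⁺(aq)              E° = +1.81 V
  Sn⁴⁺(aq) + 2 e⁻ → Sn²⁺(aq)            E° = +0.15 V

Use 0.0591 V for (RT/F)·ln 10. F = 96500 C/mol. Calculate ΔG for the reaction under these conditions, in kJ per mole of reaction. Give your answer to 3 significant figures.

E°cell = +1.81 − (+0.15) = +1.66 V; the balanced reaction transfers n = 2 electrons.
Here Q = ([Co²⁺(aq)]^2·[Sn⁴⁺(aq)]) / ([Co³⁺(aq)]^2·[Sn²⁺(aq)]) = 0.00133 (log Q = −2.877), giving E = +1.66 − (0.0591/2)·(−2.877) = +1.7450 V.
Finally ΔG = −nFE = −(2)(96500 C/mol)(+1.7450 V) = −337 kJ/mol.

−337 kJ/mol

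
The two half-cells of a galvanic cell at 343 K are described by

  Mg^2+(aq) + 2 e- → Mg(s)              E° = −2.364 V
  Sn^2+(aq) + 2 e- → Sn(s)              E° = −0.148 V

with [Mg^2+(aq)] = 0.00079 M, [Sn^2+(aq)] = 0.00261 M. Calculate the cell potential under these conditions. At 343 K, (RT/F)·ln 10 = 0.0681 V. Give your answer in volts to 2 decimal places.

+2.23 V

Since E°(Sn²⁺/Sn) > E°(Mg²⁺/Mg), Sn²⁺/Sn serves as the cathode.
E°cell = −0.148 − (−2.364) = +2.216 V, with n = 2 electrons transferred.
For the overall reaction Sn^2+(aq) + Mg(s) → Sn(s) + Mg^2+(aq), Q = [Mg^2+(aq)] / [Sn^2+(aq)] = 0.303, giving log Q = −0.519.
E = E° − (0.0681/n)·log Q = +2.216 − (0.0681/2)(−0.519) = +2.23 V.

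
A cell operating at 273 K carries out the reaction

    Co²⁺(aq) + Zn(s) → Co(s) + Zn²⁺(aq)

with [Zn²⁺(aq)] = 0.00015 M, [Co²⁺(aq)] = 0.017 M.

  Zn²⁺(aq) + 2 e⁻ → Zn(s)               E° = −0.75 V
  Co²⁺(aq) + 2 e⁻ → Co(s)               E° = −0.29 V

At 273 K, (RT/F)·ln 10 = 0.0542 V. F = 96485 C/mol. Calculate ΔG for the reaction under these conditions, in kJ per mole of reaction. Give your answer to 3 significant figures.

−99.5 kJ/mol

E°cell = −0.29 − (−0.75) = +0.46 V; the balanced reaction transfers n = 2 electrons.
Here Q = [Zn²⁺(aq)] / [Co²⁺(aq)] = 0.00882 (log Q = −2.054), giving E = +0.46 − (0.0542/2)·(−2.054) = +0.5157 V.
Then ΔG = −nFE = −2 × 96485 × +0.5157 J/mol = −99.5 kJ/mol.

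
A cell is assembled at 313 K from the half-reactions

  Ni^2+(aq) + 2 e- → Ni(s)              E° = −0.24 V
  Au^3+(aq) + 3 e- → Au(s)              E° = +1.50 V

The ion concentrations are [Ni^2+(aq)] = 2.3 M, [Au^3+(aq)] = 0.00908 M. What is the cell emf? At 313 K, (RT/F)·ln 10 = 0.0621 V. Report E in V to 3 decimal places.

The Au³⁺/Au couple has the more positive E°, so it is the cathode; Ni²⁺/Ni is the anode.
The standard potential is +1.50 − (−0.24) = +1.74 V and the balanced reaction transfers n = 6 electrons.
Balancing gives 2 Au^3+(aq) + 3 Ni(s) → 2 Au(s) + 3 Ni^2+(aq); hence Q = [Ni^2+(aq)]^3 / [Au^3+(aq)]^2 = 1.48×10^5 (log Q = 5.169).
By the Nernst equation, E = +1.74 − (0.0621/6)·(5.169) = +1.687 V.

+1.687 V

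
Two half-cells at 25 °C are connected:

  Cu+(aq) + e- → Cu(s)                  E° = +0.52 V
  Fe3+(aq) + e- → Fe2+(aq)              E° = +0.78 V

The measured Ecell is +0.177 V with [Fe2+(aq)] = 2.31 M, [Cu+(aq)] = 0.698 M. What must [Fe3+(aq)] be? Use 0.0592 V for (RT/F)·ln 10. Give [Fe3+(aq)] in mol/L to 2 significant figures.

0.064 M

Fe³⁺/Fe²⁺ is the cathode (higher E°); E°cell = +0.78 − (+0.52) = +0.26 V with n = 1.
Rearranging E = E° − (0.0592/n)·log Q gives log Q = 1(+0.26 − (+0.177))/0.0592 = 1.402.
The balanced reaction is Fe3+(aq) + Cu(s) → Fe2+(aq) + Cu+(aq), so Q = ([Fe2+(aq)]·[Cu+(aq)]) / [Fe3+(aq)].
Solving for the unknown gives log [Fe3+(aq)] = −1.195, so [Fe3+(aq)] ≈ 0.064 M.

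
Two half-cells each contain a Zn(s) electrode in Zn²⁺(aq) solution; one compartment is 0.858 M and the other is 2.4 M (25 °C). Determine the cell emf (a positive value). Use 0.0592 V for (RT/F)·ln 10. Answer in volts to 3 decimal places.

For a concentration cell E°cell = 0, since both electrodes use the same couple.
The compartment with the higher Zn²⁺(aq) concentration (2.4 M) acts as the cathode; ions are reduced there and produced at the dilute (0.858 M) anode.
With n = 2, Ecell = −(0.0592/2)·log([dilute]/[conc]) = −(0.0592/2)·log(0.858/2.4) = +0.013 V.

0.013 V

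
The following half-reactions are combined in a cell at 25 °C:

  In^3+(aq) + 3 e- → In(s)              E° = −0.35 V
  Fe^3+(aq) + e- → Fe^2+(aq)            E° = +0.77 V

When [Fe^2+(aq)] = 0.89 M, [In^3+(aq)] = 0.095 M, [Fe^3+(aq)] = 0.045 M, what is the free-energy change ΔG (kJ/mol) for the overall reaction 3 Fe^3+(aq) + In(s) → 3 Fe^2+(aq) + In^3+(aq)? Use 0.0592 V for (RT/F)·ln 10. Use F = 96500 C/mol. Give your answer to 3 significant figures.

−308 kJ/mol

The standard cell potential is +0.77 − (−0.35) = +1.12 V, with n = 3 electrons in the balanced equation.
The reaction quotient is ([Fe^2+(aq)]^3·[In^3+(aq)]) / [Fe^3+(aq)]^3 = 735; by Nernst, E = +1.12 − (0.0592/3)(2.866) = +1.0634 V.
Then ΔG = −nFE = −3 × 96500 × +1.0634 J/mol = −308 kJ/mol.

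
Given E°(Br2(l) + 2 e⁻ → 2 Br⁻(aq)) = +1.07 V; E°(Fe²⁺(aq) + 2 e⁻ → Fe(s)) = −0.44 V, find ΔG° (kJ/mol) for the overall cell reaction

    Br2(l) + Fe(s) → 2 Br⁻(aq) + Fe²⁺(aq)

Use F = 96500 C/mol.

In the reaction as written Br2(l) is reduced, so the Br₂/Br⁻ couple is the cathode and Fe²⁺/Fe is the anode.
E°cell = +1.07 − (−0.44) = +1.51 V; balancing electrons gives n = 2.
ΔG° = −nFE°cell = −(2)(96500)(+1.51) J/mol = −291 kJ/mol.

−291 kJ/mol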